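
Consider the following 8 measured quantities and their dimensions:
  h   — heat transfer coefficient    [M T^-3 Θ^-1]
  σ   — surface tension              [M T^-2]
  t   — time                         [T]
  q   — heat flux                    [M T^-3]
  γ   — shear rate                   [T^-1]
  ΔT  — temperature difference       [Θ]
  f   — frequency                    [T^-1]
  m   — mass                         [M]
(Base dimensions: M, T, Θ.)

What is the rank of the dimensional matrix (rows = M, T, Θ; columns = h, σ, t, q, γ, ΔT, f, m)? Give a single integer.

Dimensional matrix (M×T×Θ by h×σ×t×q×γ×ΔT×f×m):
  M: [ 1  1  0  1  0  0  0  1]
  T: [-3 -2  1 -3 -1  0 -1  0]
  Θ: [-1  0  0  0  0  1  0  0]
RREF → pivots at {h,σ,t} ⇒ r = 3

3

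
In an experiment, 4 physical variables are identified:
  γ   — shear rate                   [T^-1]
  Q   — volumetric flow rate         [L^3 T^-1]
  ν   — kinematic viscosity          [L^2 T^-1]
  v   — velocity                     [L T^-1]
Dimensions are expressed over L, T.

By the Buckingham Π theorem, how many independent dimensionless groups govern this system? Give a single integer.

Exponent matrix [L,T] × [γ,Q,ν,v]:
  L: [ 0  3  2  1]
  T: [-1 -1 -1 -1]
Row reduction gives pivot columns γ,Q; rank = 2
n=4, r=2 ⇒ 2 dimensionless groups

2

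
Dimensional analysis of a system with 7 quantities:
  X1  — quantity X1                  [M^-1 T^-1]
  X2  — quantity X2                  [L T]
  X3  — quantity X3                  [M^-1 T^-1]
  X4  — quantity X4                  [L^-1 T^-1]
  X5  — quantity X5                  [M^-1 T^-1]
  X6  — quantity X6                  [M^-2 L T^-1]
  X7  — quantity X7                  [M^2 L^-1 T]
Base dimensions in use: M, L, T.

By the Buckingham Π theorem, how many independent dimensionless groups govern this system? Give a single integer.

5

Write exponents as rows M,L,T / cols X1,X2,X3,X4,X5,X6,X7:
  M: [-1  0 -1  0 -1 -2  2]
  L: [ 0  1  0 -1  0  1 -1]
  T: [-1  1 -1 -1 -1 -1  1]
RREF → pivots at {X1,X2} ⇒ r = 2
n=7, r=2 ⇒ 5 dimensionless groups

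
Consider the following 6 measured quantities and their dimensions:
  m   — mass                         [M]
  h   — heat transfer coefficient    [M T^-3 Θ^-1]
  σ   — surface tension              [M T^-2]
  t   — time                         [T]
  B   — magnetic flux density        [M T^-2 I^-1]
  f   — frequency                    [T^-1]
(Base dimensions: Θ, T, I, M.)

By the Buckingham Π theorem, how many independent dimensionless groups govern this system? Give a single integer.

Exponent matrix [Θ,T,I,M] × [m,h,σ,t,B,f]:
  Θ: [ 0 -1  0  0  0  0]
  T: [ 0 -3 -2  1 -2 -1]
  I: [ 0  0  0  0 -1  0]
  M: [ 1  1  1  0  1  0]
Row reduction gives pivot columns m,h,σ,B; rank = 4
6 vars − rank 4 = 2 Π groups

2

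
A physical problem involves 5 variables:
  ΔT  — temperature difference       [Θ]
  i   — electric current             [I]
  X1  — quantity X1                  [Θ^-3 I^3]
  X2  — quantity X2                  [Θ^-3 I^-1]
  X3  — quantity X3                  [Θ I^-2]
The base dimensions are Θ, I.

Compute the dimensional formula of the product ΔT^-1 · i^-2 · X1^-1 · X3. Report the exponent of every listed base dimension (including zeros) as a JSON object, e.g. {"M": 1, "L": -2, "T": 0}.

Write exponents as rows Θ,I / cols ΔT,i,X1,X2,X3:
  Θ: [ 1  0 -3 -3  1]
  I: [ 0  1  3 -1 -2]
  [Θ]: (-1)·1+(-2)·0+(-1)·-3+(1)·1 = 3
  [I]: (-1)·0+(-2)·1+(-1)·3+(1)·-2 = -7
⇒ Θ^3 I^-7

{"Θ": 3, "I": -7}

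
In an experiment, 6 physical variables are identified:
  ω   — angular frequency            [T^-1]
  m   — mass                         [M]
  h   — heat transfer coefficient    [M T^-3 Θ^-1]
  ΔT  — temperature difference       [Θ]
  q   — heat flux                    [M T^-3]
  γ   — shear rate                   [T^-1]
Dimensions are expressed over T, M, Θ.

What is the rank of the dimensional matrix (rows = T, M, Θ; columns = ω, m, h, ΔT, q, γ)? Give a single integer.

3

Dimensional matrix (T×M×Θ by ω×m×h×ΔT×q×γ):
  T: [-1  0 -3  0 -3 -1]
  M: [ 0  1  1  0  1  0]
  Θ: [ 0  0 -1  1  0  0]
RREF → pivots at {ω,m,h} ⇒ r = 3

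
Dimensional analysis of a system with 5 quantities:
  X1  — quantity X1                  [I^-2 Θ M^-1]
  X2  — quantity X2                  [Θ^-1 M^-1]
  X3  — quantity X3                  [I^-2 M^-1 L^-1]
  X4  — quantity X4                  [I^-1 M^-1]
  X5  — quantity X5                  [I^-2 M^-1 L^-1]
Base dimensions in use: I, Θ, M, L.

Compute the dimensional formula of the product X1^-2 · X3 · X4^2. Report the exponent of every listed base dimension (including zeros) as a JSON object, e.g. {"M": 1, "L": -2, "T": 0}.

Exponent matrix [I,Θ,M,L] × [X1,X2,X3,X4,X5]:
  I: [-2  0 -2 -1 -2]
  Θ: [ 1 -1  0  0  0]
  M: [-1 -1 -1 -1 -1]
  L: [ 0  0 -1  0 -1]
  [I]: (-2)·-2+(1)·-2+(2)·-1 = 0
  [Θ]: (-2)·1+(1)·0+(2)·0 = -2
  [M]: (-2)·-1+(1)·-1+(2)·-1 = -1
  [L]: (-2)·0+(1)·-1+(2)·0 = -1
⇒ Θ^-2 M^-1 L^-1

{"I": 0, "Θ": -2, "M": -1, "L": -1}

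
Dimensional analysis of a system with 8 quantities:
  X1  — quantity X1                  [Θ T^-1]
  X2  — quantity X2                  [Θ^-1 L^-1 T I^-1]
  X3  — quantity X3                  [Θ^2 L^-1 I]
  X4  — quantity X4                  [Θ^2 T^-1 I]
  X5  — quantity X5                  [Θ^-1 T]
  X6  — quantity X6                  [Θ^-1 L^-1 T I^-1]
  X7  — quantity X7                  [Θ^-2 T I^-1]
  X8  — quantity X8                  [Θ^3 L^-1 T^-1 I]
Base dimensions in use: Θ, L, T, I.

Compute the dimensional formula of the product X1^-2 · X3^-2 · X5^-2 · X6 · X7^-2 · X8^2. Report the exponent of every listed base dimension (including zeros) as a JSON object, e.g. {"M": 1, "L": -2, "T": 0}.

{"Θ": 5, "L": -1, "T": -3, "I": 1}

Dimensional matrix (Θ×L×T×I by X1×X2×X3×X4×X5×X6×X7×X8):
  Θ: [ 1 -1  2  2 -1 -1 -2  3]
  L: [ 0 -1 -1  0  0 -1  0 -1]
  T: [-1  1  0 -1  1  1  1 -1]
  I: [ 0 -1  1  1  0 -1 -1  1]
  [Θ]: (-2)·1+(-2)·2+(-2)·-1+(1)·-1+(-2)·-2+(2)·3 = 5
  [L]: (-2)·0+(-2)·-1+(-2)·0+(1)·-1+(-2)·0+(2)·-1 = -1
  [T]: (-2)·-1+(-2)·0+(-2)·1+(1)·1+(-2)·1+(2)·-1 = -3
  [I]: (-2)·0+(-2)·1+(-2)·0+(1)·-1+(-2)·-1+(2)·1 = 1
⇒ Θ^5 L^-1 T^-3 I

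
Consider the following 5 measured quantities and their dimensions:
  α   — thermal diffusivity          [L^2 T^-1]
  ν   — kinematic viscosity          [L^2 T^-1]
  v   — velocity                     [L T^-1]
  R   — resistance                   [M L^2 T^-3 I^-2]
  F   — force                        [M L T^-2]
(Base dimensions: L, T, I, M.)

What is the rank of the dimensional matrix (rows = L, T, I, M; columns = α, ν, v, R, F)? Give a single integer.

4

Dimensional matrix (L×T×I×M by α×ν×v×R×F):
  L: [ 2  2  1  2  1]
  T: [-1 -1 -1 -3 -2]
  I: [ 0  0  0 -2  0]
  M: [ 0  0  0  1  1]
Echelon form has 4 nonzero rows (pivots: α,v,R,F)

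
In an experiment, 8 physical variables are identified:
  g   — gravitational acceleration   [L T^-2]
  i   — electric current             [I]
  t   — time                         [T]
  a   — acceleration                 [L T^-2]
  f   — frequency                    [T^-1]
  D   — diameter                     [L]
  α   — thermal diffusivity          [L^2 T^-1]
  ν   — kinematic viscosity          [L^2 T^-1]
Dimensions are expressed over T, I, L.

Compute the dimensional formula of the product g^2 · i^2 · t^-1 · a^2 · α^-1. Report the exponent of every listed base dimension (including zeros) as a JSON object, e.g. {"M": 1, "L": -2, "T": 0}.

{"T": -8, "I": 2, "L": 2}

Exponent matrix [T,I,L] × [g,i,t,a,f,D,α,ν]:
  T: [-2  0  1 -2 -1  0 -1 -1]
  I: [ 0  1  0  0  0  0  0  0]
  L: [ 1  0  0  1  0  1  2  2]
  [T]: (2)·-2+(2)·0+(-1)·1+(2)·-2+(-1)·-1 = -8
  [I]: (2)·0+(2)·1+(-1)·0+(2)·0+(-1)·0 = 2
  [L]: (2)·1+(2)·0+(-1)·0+(2)·1+(-1)·2 = 2
⇒ T^-8 I^2 L^2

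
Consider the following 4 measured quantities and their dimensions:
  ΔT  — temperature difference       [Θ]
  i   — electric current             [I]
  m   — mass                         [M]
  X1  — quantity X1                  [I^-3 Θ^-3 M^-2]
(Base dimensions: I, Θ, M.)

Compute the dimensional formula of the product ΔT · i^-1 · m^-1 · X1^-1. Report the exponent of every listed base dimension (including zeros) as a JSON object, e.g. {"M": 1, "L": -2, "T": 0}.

Dimensional matrix (I×Θ×M by ΔT×i×m×X1):
  I: [ 0  1  0 -3]
  Θ: [ 1  0  0 -3]
  M: [ 0  0  1 -2]
  [I]: (1)·0+(-1)·1+(-1)·0+(-1)·-3 = 2
  [Θ]: (1)·1+(-1)·0+(-1)·0+(-1)·-3 = 4
  [M]: (1)·0+(-1)·0+(-1)·1+(-1)·-2 = 1
⇒ I^2 Θ^4 M

{"I": 2, "Θ": 4, "M": 1}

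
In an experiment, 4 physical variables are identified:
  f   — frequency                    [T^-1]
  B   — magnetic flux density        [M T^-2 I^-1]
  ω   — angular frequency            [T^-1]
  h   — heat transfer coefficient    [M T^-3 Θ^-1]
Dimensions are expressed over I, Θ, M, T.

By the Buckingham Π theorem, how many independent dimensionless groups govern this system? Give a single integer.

1

Write exponents as rows I,Θ,M,T / cols f,B,ω,h:
  I: [ 0 -1  0  0]
  Θ: [ 0  0  0 -1]
  M: [ 0  1  0  1]
  T: [-1 -2 -1 -3]
RREF → pivots at {f,B,h} ⇒ r = 3
4 vars − rank 3 = 1 Π group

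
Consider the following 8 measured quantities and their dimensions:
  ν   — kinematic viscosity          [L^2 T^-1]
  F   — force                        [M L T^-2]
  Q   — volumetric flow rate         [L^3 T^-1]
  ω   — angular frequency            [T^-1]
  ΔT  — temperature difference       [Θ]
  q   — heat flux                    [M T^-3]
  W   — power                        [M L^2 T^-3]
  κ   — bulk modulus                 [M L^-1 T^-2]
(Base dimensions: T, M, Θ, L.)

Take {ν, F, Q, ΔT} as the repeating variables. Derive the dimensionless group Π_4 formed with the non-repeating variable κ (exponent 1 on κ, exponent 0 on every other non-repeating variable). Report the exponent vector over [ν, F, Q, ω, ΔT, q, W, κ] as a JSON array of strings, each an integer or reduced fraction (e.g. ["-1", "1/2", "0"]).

["-2", "-1", "2", "0", "0", "0", "0", "1"]

Dimensional matrix (T×M×Θ×L by ν×F×Q×ω×ΔT×q×W×κ):
  T: [-1 -2 -1 -1  0 -3 -3 -2]
  M: [ 0  1  0  0  0  1  1  1]
  Θ: [ 0  0  0  0  1  0  0  0]
  L: [ 2  1  3  0  0  0  2 -1]
RREF → pivots at {ν,F,Q,ΔT} ⇒ r = 4
Pivot set = {ν,F,Q,ΔT}, free = {ω,q,W,κ}
RREF:
  r0: [   1    0    0    3    0    4    2    2]
  r1: [   0    1    0    0    0    1    1    1]
  r2: [   0    0    1   -2    0   -3   -1   -2]
  r3: [   0    0    0    0    1    0    0    0]
Fix exponent of κ at 1, ω at 0, q at 0, W at 0; solve each RREF row for its pivot's exponent:
  r0: exp(ν) + (2)·1 = 0 ⇒ exp(ν) = -2
  r1: exp(F) + (1)·1 = 0 ⇒ exp(F) = -1
  r2: exp(Q) + (-2)·1 = 0 ⇒ exp(Q) = 2
  r3: exp(ΔT) + (0)·1 = 0 ⇒ exp(ΔT) = 0
Π_4 = ν^-2 · F^-1 · Q^2 · κ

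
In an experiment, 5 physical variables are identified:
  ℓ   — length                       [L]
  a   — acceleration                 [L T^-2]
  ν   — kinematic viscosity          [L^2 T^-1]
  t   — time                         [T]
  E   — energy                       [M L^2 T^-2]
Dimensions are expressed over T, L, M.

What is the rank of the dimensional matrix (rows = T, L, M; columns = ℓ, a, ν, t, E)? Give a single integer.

3

Dimensional matrix (T×L×M by ℓ×a×ν×t×E):
  T: [ 0 -2 -1  1 -2]
  L: [ 1  1  2  0  2]
  M: [ 0  0  0  0  1]
Row reduction gives pivot columns ℓ,a,E; rank = 3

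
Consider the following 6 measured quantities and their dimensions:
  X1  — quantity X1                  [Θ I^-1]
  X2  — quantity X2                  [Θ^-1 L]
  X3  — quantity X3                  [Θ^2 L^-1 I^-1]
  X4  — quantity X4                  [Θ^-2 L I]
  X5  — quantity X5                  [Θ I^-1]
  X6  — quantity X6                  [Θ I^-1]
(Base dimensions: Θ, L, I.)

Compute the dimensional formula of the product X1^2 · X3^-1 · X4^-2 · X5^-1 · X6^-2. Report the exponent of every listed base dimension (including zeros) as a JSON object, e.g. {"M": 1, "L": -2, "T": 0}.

{"Θ": 1, "L": -1, "I": 0}

Dimensional matrix (Θ×L×I by X1×X2×X3×X4×X5×X6):
  Θ: [ 1 -1  2 -2  1  1]
  L: [ 0  1 -1  1  0  0]
  I: [-1  0 -1  1 -1 -1]
  [Θ]: (2)·1+(-1)·2+(-2)·-2+(-1)·1+(-2)·1 = 1
  [L]: (2)·0+(-1)·-1+(-2)·1+(-1)·0+(-2)·0 = -1
  [I]: (2)·-1+(-1)·-1+(-2)·1+(-1)·-1+(-2)·-1 = 0
⇒ Θ L^-1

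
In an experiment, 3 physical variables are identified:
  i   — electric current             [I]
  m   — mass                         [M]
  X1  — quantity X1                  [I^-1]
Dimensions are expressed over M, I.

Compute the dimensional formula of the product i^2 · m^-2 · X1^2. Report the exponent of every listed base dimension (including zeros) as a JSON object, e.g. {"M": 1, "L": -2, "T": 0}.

{"M": -2, "I": 0}

Dimensional matrix (M×I by i×m×X1):
  M: [ 0  1  0]
  I: [ 1  0 -1]
  [M]: (2)·0+(-2)·1+(2)·0 = -2
  [I]: (2)·1+(-2)·0+(2)·-1 = 0
⇒ M^-2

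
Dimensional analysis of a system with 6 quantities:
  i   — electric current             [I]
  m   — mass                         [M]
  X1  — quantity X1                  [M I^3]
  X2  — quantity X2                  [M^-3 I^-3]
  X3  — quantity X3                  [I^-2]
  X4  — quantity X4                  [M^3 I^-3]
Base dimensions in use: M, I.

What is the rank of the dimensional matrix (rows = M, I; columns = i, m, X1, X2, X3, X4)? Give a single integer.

Exponent matrix [M,I] × [i,m,X1,X2,X3,X4]:
  M: [ 0  1  1 -3  0  3]
  I: [ 1  0  3 -3 -2 -3]
RREF → pivots at {i,m} ⇒ r = 2

2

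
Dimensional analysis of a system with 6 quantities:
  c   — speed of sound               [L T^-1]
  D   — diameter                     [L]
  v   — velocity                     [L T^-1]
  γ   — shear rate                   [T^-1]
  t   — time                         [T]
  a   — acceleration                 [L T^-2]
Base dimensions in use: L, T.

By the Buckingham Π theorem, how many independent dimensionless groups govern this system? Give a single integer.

4

Write exponents as rows L,T / cols c,D,v,γ,t,a:
  L: [ 1  1  1  0  0  1]
  T: [-1  0 -1 -1  1 -2]
Echelon form has 2 nonzero rows (pivots: c,D)
Π count = n − r = 6 − 2 = 4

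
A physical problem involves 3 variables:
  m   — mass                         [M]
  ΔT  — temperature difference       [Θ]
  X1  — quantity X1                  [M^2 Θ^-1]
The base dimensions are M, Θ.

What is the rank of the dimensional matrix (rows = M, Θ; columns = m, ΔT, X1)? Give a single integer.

2

Exponent matrix [M,Θ] × [m,ΔT,X1]:
  M: [ 1  0  2]
  Θ: [ 0  1 -1]
RREF → pivots at {m,ΔT} ⇒ r = 2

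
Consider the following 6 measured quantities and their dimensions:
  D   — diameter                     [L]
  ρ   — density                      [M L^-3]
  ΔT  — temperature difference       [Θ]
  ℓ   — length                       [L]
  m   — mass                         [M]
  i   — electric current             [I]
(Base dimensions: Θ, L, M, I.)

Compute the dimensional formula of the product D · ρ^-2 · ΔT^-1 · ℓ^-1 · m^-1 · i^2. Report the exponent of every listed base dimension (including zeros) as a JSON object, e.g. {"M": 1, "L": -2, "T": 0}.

{"Θ": -1, "L": 6, "M": -3, "I": 2}

Write exponents as rows Θ,L,M,I / cols D,ρ,ΔT,ℓ,m,i:
  Θ: [ 0  0  1  0  0  0]
  L: [ 1 -3  0  1  0  0]
  M: [ 0  1  0  0  1  0]
  I: [ 0  0  0  0  0  1]
  [Θ]: (1)·0+(-2)·0+(-1)·1+(-1)·0+(-1)·0+(2)·0 = -1
  [L]: (1)·1+(-2)·-3+(-1)·0+(-1)·1+(-1)·0+(2)·0 = 6
  [M]: (1)·0+(-2)·1+(-1)·0+(-1)·0+(-1)·1+(2)·0 = -3
  [I]: (1)·0+(-2)·0+(-1)·0+(-1)·0+(-1)·0+(2)·1 = 2
⇒ Θ^-1 L^6 M^-3 I^2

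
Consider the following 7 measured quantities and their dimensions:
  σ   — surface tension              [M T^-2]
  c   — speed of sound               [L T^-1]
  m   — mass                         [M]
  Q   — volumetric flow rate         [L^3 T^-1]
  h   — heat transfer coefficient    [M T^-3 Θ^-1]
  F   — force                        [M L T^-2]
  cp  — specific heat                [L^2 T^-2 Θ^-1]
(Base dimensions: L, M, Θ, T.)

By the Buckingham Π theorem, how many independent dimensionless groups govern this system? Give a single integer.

3

Exponent matrix [L,M,Θ,T] × [σ,c,m,Q,h,F,cp]:
  L: [ 0  1  0  3  0  1  2]
  M: [ 1  0  1  0  1  1  0]
  Θ: [ 0  0  0  0 -1  0 -1]
  T: [-2 -1  0 -1 -3 -2 -2]
Echelon form has 4 nonzero rows (pivots: σ,c,m,h)
n=7, r=4 ⇒ 3 dimensionless groups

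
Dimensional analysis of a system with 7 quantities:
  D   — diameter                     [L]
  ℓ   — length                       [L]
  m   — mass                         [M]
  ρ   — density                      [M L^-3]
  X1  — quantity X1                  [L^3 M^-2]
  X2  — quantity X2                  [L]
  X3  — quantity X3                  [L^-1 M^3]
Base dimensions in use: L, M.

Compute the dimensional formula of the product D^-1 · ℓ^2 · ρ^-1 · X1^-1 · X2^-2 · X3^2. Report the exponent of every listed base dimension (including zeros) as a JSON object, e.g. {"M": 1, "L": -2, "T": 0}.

{"L": -3, "M": 7}

Dimensional matrix (L×M by D×ℓ×m×ρ×X1×X2×X3):
  L: [ 1  1  0 -3  3  1 -1]
  M: [ 0  0  1  1 -2  0  3]
  [L]: (-1)·1+(2)·1+(-1)·-3+(-1)·3+(-2)·1+(2)·-1 = -3
  [M]: (-1)·0+(2)·0+(-1)·1+(-1)·-2+(-2)·0+(2)·3 = 7
⇒ L^-3 M^7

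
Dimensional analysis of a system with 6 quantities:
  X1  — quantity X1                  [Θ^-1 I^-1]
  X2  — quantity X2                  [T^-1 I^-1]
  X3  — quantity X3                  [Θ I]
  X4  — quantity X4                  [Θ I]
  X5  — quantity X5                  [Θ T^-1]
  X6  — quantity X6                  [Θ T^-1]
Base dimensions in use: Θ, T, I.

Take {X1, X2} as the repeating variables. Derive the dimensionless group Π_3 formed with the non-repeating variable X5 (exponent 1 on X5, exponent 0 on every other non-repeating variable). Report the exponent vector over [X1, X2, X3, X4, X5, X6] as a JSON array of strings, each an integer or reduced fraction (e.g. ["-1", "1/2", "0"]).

["1", "-1", "0", "0", "1", "0"]

Exponent matrix [Θ,T,I] × [X1,X2,X3,X4,X5,X6]:
  Θ: [-1  0  1  1  1  1]
  T: [ 0 -1  0  0 -1 -1]
  I: [-1 -1  1  1  0  0]
RREF → pivots at {X1,X2} ⇒ r = 2
Repeat: X1,X2; free: X3,X4,X5,X6
RREF:
  r0: [   1    0   -1   -1   -1   -1]
  r1: [   0    1    0    0    1    1]
  r2: [   0    0    0    0    0    0]
Fix exponent of X5 at 1, X3 at 0, X4 at 0, X6 at 0; solve each RREF row for its pivot's exponent:
  r0: exp(X1) + (-1)·1 = 0 ⇒ exp(X1) = 1
  r1: exp(X2) + (1)·1 = 0 ⇒ exp(X2) = -1
Π_3 = X1 · X2^-1 · X5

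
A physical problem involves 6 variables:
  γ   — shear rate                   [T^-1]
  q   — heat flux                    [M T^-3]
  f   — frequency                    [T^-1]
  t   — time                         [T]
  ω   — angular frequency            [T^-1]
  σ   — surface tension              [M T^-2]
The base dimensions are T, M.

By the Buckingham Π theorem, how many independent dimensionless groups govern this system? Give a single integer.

Write exponents as rows T,M / cols γ,q,f,t,ω,σ:
  T: [-1 -3 -1  1 -1 -2]
  M: [ 0  1  0  0  0  1]
Row reduction gives pivot columns γ,q; rank = 2
n=6, r=2 ⇒ 4 dimensionless groups

4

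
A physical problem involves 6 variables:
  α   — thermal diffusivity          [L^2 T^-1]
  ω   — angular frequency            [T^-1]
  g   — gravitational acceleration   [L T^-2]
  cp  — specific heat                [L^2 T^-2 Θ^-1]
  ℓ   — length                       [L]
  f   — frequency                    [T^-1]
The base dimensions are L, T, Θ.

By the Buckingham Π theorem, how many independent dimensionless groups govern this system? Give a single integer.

Dimensional matrix (L×T×Θ by α×ω×g×cp×ℓ×f):
  L: [ 2  0  1  2  1  0]
  T: [-1 -1 -2 -2  0 -1]
  Θ: [ 0  0  0 -1  0  0]
Echelon form has 3 nonzero rows (pivots: α,ω,cp)
n=6, r=3 ⇒ 3 dimensionless groups

3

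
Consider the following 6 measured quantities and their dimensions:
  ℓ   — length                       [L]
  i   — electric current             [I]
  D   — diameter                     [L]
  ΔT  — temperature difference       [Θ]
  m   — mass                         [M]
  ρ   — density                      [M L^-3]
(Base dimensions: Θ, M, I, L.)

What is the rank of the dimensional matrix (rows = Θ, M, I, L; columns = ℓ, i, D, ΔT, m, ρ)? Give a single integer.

4

Dimensional matrix (Θ×M×I×L by ℓ×i×D×ΔT×m×ρ):
  Θ: [ 0  0  0  1  0  0]
  M: [ 0  0  0  0  1  1]
  I: [ 0  1  0  0  0  0]
  L: [ 1  0  1  0  0 -3]
Row reduction gives pivot columns ℓ,i,ΔT,m; rank = 4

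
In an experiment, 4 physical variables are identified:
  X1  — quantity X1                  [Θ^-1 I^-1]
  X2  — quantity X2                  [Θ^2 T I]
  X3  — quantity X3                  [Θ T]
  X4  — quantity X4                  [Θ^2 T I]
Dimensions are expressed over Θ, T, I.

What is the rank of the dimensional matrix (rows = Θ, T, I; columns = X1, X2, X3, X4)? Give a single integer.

Exponent matrix [Θ,T,I] × [X1,X2,X3,X4]:
  Θ: [-1  2  1  2]
  T: [ 0  1  1  1]
  I: [-1  1  0  1]
Echelon form has 2 nonzero rows (pivots: X1,X2)

2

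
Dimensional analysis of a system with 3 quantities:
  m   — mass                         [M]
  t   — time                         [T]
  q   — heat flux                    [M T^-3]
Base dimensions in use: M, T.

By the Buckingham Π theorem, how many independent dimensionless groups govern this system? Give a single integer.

Write exponents as rows M,T / cols m,t,q:
  M: [ 1  0  1]
  T: [ 0  1 -3]
Row reduction gives pivot columns m,t; rank = 2
3 vars − rank 2 = 1 Π group

1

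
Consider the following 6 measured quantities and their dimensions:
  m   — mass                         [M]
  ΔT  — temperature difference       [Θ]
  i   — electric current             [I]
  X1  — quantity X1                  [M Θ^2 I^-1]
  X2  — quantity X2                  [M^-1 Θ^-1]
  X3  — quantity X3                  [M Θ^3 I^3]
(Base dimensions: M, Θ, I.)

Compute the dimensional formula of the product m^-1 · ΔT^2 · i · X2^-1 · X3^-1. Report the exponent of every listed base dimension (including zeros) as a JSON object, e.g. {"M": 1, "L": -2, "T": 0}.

{"M": -1, "Θ": 0, "I": -2}

Write exponents as rows M,Θ,I / cols m,ΔT,i,X1,X2,X3:
  M: [ 1  0  0  1 -1  1]
  Θ: [ 0  1  0  2 -1  3]
  I: [ 0  0  1 -1  0  3]
  [M]: (-1)·1+(2)·0+(1)·0+(-1)·-1+(-1)·1 = -1
  [Θ]: (-1)·0+(2)·1+(1)·0+(-1)·-1+(-1)·3 = 0
  [I]: (-1)·0+(2)·0+(1)·1+(-1)·0+(-1)·3 = -2
⇒ M^-1 I^-2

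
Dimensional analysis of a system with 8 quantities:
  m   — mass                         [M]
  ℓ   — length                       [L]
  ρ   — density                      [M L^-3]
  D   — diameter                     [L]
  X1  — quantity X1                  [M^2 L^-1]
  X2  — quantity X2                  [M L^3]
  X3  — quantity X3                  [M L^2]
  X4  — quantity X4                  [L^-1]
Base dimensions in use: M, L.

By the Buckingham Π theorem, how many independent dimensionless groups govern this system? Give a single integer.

Write exponents as rows M,L / cols m,ℓ,ρ,D,X1,X2,X3,X4:
  M: [ 1  0  1  0  2  1  1  0]
  L: [ 0  1 -3  1 -1  3  2 -1]
RREF → pivots at {m,ℓ} ⇒ r = 2
8 vars − rank 2 = 6 Π groups

6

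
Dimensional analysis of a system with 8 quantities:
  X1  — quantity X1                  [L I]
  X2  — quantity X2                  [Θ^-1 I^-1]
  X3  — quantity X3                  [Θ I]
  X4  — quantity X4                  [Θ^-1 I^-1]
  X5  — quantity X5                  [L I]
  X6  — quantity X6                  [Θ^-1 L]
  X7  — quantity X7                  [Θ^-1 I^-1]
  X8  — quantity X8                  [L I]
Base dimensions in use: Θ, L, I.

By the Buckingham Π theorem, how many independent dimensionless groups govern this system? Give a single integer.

6

Write exponents as rows Θ,L,I / cols X1,X2,X3,X4,X5,X6,X7,X8:
  Θ: [ 0 -1  1 -1  0 -1 -1  0]
  L: [ 1  0  0  0  1  1  0  1]
  I: [ 1 -1  1 -1  1  0 -1  1]
RREF → pivots at {X1,X2} ⇒ r = 2
8 vars − rank 2 = 6 Π groups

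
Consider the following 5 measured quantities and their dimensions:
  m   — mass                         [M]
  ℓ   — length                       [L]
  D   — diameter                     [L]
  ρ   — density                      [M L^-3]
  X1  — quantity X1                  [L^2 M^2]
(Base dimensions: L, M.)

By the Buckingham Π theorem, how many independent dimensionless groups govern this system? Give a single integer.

Dimensional matrix (L×M by m×ℓ×D×ρ×X1):
  L: [ 0  1  1 -3  2]
  M: [ 1  0  0  1  2]
RREF → pivots at {m,ℓ} ⇒ r = 2
5 vars − rank 2 = 3 Π groups

3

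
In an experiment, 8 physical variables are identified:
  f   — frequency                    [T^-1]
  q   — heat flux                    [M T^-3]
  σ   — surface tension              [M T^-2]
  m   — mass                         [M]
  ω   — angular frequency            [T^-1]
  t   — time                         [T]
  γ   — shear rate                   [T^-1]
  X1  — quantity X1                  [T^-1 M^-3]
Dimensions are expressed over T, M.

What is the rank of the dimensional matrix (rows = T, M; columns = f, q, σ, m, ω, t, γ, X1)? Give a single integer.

2

Write exponents as rows T,M / cols f,q,σ,m,ω,t,γ,X1:
  T: [-1 -3 -2  0 -1  1 -1 -1]
  M: [ 0  1  1  1  0  0  0 -3]
RREF → pivots at {f,q} ⇒ r = 2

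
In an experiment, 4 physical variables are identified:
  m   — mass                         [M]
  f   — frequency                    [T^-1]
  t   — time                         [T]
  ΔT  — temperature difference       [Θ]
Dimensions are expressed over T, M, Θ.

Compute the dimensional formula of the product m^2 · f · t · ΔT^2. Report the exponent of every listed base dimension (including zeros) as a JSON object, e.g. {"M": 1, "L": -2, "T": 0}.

Dimensional matrix (T×M×Θ by m×f×t×ΔT):
  T: [ 0 -1  1  0]
  M: [ 1  0  0  0]
  Θ: [ 0  0  0  1]
  [T]: (2)·0+(1)·-1+(1)·1+(2)·0 = 0
  [M]: (2)·1+(1)·0+(1)·0+(2)·0 = 2
  [Θ]: (2)·0+(1)·0+(1)·0+(2)·1 = 2
⇒ M^2 Θ^2

{"T": 0, "M": 2, "Θ": 2}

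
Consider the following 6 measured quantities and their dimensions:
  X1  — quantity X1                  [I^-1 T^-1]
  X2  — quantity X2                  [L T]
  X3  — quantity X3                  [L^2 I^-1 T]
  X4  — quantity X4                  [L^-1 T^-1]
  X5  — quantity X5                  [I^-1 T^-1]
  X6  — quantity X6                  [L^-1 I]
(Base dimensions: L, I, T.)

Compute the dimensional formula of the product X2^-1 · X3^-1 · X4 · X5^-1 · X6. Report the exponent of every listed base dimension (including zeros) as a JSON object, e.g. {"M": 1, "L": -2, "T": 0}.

Dimensional matrix (L×I×T by X1×X2×X3×X4×X5×X6):
  L: [ 0  1  2 -1  0 -1]
  I: [-1  0 -1  0 -1  1]
  T: [-1  1  1 -1 -1  0]
  [L]: (-1)·1+(-1)·2+(1)·-1+(-1)·0+(1)·-1 = -5
  [I]: (-1)·0+(-1)·-1+(1)·0+(-1)·-1+(1)·1 = 3
  [T]: (-1)·1+(-1)·1+(1)·-1+(-1)·-1+(1)·0 = -2
⇒ L^-5 I^3 T^-2

{"L": -5, "I": 3, "T": -2}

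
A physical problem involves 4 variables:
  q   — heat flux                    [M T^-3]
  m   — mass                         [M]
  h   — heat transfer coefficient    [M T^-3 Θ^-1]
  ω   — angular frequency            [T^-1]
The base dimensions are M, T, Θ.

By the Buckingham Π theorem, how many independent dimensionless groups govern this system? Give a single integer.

Write exponents as rows M,T,Θ / cols q,m,h,ω:
  M: [ 1  1  1  0]
  T: [-3  0 -3 -1]
  Θ: [ 0  0 -1  0]
RREF → pivots at {q,m,h} ⇒ r = 3
Π count = n − r = 4 − 3 = 1

1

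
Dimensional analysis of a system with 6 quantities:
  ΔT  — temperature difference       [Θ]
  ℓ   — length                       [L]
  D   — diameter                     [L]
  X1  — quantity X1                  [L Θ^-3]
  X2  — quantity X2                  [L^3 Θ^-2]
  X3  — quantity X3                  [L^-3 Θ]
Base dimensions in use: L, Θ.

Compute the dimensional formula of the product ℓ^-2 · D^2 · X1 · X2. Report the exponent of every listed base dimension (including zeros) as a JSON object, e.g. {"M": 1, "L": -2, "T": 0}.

Write exponents as rows L,Θ / cols ΔT,ℓ,D,X1,X2,X3:
  L: [ 0  1  1  1  3 -3]
  Θ: [ 1  0  0 -3 -2  1]
  [L]: (-2)·1+(2)·1+(1)·1+(1)·3 = 4
  [Θ]: (-2)·0+(2)·0+(1)·-3+(1)·-2 = -5
⇒ L^4 Θ^-5

{"L": 4, "Θ": -5}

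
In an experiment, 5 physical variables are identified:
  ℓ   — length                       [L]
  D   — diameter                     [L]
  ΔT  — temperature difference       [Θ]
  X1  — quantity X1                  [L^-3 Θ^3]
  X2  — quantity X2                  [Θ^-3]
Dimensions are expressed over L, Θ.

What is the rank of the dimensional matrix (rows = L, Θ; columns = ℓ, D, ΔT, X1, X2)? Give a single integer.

2

Dimensional matrix (L×Θ by ℓ×D×ΔT×X1×X2):
  L: [ 1  1  0 -3  0]
  Θ: [ 0  0  1  3 -3]
RREF → pivots at {ℓ,ΔT} ⇒ r = 2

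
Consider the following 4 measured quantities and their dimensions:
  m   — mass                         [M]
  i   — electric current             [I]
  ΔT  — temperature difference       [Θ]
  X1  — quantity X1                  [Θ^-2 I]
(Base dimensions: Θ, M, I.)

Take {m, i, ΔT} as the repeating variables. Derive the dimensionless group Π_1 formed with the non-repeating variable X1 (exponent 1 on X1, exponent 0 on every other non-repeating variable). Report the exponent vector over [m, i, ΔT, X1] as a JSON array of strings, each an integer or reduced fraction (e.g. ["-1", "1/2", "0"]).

["0", "-1", "2", "1"]

Write exponents as rows Θ,M,I / cols m,i,ΔT,X1:
  Θ: [ 0  0  1 -2]
  M: [ 1  0  0  0]
  I: [ 0  1  0  1]
Echelon form has 3 nonzero rows (pivots: m,i,ΔT)
Pivot set = {m,i,ΔT}, free = {X1}
RREF:
  r0: [   1    0    0    0]
  r1: [   0    1    0    1]
  r2: [   0    0    1   -2]
Fix exponent of X1 at 1; solve each RREF row for its pivot's exponent:
  r0: exp(m) + (0)·1 = 0 ⇒ exp(m) = 0
  r1: exp(i) + (1)·1 = 0 ⇒ exp(i) = -1
  r2: exp(ΔT) + (-2)·1 = 0 ⇒ exp(ΔT) = 2
Π_1 = i^-1 · ΔT^2 · X1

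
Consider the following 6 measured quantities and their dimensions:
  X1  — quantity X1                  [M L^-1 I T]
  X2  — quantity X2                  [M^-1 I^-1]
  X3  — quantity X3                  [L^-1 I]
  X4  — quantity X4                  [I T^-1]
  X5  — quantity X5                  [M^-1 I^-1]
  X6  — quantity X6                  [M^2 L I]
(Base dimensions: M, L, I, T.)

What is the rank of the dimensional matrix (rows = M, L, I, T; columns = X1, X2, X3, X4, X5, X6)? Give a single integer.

Exponent matrix [M,L,I,T] × [X1,X2,X3,X4,X5,X6]:
  M: [ 1 -1  0  0 -1  2]
  L: [-1  0 -1  0  0  1]
  I: [ 1 -1  1  1 -1  1]
  T: [ 1  0  0 -1  0  0]
Row reduction gives pivot columns X1,X2,X3; rank = 3

3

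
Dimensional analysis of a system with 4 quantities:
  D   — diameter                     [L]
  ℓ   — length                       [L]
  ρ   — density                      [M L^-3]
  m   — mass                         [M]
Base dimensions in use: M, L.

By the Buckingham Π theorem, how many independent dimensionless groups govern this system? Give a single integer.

2

Dimensional matrix (M×L by D×ℓ×ρ×m):
  M: [ 0  0  1  1]
  L: [ 1  1 -3  0]
Row reduction gives pivot columns D,ρ; rank = 2
4 vars − rank 2 = 2 Π groups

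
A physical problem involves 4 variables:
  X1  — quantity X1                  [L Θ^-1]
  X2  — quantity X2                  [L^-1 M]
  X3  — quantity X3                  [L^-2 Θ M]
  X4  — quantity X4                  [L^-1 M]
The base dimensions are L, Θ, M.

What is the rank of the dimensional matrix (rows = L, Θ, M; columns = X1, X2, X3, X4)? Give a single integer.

2

Exponent matrix [L,Θ,M] × [X1,X2,X3,X4]:
  L: [ 1 -1 -2 -1]
  Θ: [-1  0  1  0]
  M: [ 0  1  1  1]
Echelon form has 2 nonzero rows (pivots: X1,X2)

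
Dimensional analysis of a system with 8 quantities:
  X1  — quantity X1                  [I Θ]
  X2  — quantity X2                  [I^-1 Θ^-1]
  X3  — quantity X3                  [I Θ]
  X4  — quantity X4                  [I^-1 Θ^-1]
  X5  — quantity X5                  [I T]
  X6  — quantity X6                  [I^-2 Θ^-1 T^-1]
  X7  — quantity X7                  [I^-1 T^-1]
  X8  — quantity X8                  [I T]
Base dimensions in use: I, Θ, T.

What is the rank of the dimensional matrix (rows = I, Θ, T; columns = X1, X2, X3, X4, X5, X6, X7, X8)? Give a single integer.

Exponent matrix [I,Θ,T] × [X1,X2,X3,X4,X5,X6,X7,X8]:
  I: [ 1 -1  1 -1  1 -2 -1  1]
  Θ: [ 1 -1  1 -1  0 -1  0  0]
  T: [ 0  0  0  0  1 -1 -1  1]
Echelon form has 2 nonzero rows (pivots: X1,X5)

2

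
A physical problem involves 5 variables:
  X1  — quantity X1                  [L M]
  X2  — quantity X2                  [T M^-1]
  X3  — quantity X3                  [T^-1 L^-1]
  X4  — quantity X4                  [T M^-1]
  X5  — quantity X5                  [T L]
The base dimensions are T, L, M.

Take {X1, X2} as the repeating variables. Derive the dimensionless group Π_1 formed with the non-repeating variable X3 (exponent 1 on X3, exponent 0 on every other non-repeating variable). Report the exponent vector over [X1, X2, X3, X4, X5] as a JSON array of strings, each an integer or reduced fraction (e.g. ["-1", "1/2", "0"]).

Exponent matrix [T,L,M] × [X1,X2,X3,X4,X5]:
  T: [ 0  1 -1  1  1]
  L: [ 1  0 -1  0  1]
  M: [ 1 -1  0 -1  0]
RREF → pivots at {X1,X2} ⇒ r = 2
Repeat: X1,X2; free: X3,X4,X5
RREF:
  r0: [   1    0   -1    0    1]
  r1: [   0    1   -1    1    1]
  r2: [   0    0    0    0    0]
Fix exponent of X3 at 1, X4 at 0, X5 at 0; solve each RREF row for its pivot's exponent:
  r0: exp(X1) + (-1)·1 = 0 ⇒ exp(X1) = 1
  r1: exp(X2) + (-1)·1 = 0 ⇒ exp(X2) = 1
Π_1 = X1 · X2 · X3

["1", "1", "1", "0", "0"]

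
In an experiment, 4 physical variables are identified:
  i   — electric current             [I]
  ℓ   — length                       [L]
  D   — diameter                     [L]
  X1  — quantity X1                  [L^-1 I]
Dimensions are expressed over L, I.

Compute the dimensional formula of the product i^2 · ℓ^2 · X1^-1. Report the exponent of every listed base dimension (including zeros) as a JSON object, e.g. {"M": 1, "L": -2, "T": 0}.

Dimensional matrix (L×I by i×ℓ×D×X1):
  L: [ 0  1  1 -1]
  I: [ 1  0  0  1]
  [L]: (2)·0+(2)·1+(-1)·-1 = 3
  [I]: (2)·1+(2)·0+(-1)·1 = 1
⇒ L^3 I

{"L": 3, "I": 1}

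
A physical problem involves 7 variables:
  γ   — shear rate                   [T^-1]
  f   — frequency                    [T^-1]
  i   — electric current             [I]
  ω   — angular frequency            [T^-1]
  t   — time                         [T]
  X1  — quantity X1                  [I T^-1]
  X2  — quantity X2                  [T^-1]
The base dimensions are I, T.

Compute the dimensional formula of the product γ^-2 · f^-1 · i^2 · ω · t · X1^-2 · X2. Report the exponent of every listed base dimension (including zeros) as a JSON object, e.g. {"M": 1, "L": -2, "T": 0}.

Write exponents as rows I,T / cols γ,f,i,ω,t,X1,X2:
  I: [ 0  0  1  0  0  1  0]
  T: [-1 -1  0 -1  1 -1 -1]
  [I]: (-2)·0+(-1)·0+(2)·1+(1)·0+(1)·0+(-2)·1+(1)·0 = 0
  [T]: (-2)·-1+(-1)·-1+(2)·0+(1)·-1+(1)·1+(-2)·-1+(1)·-1 = 4
⇒ T^4

{"I": 0, "T": 4}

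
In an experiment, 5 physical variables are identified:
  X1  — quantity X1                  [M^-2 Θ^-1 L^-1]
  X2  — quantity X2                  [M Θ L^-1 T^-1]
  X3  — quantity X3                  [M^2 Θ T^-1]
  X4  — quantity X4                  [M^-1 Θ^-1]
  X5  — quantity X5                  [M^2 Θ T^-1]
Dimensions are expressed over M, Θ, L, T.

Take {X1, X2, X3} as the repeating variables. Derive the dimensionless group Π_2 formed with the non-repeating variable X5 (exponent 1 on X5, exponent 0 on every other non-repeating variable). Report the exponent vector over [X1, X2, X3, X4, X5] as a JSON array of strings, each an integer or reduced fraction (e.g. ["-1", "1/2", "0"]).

["0", "0", "-1", "0", "1"]

Write exponents as rows M,Θ,L,T / cols X1,X2,X3,X4,X5:
  M: [-2  1  2 -1  2]
  Θ: [-1  1  1 -1  1]
  L: [-1 -1  0  0  0]
  T: [ 0 -1 -1  0 -1]
RREF → pivots at {X1,X2,X3} ⇒ r = 3
Pivot set = {X1,X2,X3}, free = {X4,X5}
RREF:
  r0: [   1    0    0    1    0]
  r1: [   0    1    0   -1    0]
  r2: [   0    0    1    1    1]
  r3: [   0    0    0    0    0]
Fix exponent of X5 at 1, X4 at 0; solve each RREF row for its pivot's exponent:
  r0: exp(X1) + (0)·1 = 0 ⇒ exp(X1) = 0
  r1: exp(X2) + (0)·1 = 0 ⇒ exp(X2) = 0
  r2: exp(X3) + (1)·1 = 0 ⇒ exp(X3) = -1
Π_2 = X3^-1 · X5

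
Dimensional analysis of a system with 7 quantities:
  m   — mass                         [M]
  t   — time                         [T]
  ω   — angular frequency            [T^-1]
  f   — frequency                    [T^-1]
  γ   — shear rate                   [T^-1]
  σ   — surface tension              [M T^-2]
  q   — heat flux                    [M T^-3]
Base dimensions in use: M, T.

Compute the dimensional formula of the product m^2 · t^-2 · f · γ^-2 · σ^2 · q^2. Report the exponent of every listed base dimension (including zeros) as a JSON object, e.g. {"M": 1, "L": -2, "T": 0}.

Exponent matrix [M,T] × [m,t,ω,f,γ,σ,q]:
  M: [ 1  0  0  0  0  1  1]
  T: [ 0  1 -1 -1 -1 -2 -3]
  [M]: (2)·1+(-2)·0+(1)·0+(-2)·0+(2)·1+(2)·1 = 6
  [T]: (2)·0+(-2)·1+(1)·-1+(-2)·-1+(2)·-2+(2)·-3 = -11
⇒ M^6 T^-11

{"M": 6, "T": -11}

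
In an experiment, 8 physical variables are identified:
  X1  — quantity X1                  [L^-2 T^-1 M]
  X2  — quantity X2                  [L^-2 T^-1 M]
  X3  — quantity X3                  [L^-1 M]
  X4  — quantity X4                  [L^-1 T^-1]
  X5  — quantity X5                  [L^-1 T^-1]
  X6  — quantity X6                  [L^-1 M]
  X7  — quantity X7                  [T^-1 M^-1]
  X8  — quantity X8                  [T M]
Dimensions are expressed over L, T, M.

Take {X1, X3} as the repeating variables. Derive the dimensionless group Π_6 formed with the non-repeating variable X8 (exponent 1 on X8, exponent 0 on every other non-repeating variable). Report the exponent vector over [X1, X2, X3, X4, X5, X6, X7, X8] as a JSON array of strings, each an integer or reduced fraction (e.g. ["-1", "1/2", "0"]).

["1", "0", "-2", "0", "0", "0", "0", "1"]

Write exponents as rows L,T,M / cols X1,X2,X3,X4,X5,X6,X7,X8:
  L: [-2 -2 -1 -1 -1 -1  0  0]
  T: [-1 -1  0 -1 -1  0 -1  1]
  M: [ 1  1  1  0  0  1 -1  1]
Echelon form has 2 nonzero rows (pivots: X1,X3)
Pivot set = {X1,X3}, free = {X2,X4,X5,X6,X7,X8}
RREF:
  r0: [   1    1    0    1    1    0    1   -1]
  r1: [   0    0    1   -1   -1    1   -2    2]
  r2: [   0    0    0    0    0    0    0    0]
Fix exponent of X8 at 1, X2 at 0, X4 at 0, X5 at 0, X6 at 0, X7 at 0; solve each RREF row for its pivot's exponent:
  r0: exp(X1) + (-1)·1 = 0 ⇒ exp(X1) = 1
  r1: exp(X3) + (2)·1 = 0 ⇒ exp(X3) = -2
Π_6 = X1 · X3^-2 · X8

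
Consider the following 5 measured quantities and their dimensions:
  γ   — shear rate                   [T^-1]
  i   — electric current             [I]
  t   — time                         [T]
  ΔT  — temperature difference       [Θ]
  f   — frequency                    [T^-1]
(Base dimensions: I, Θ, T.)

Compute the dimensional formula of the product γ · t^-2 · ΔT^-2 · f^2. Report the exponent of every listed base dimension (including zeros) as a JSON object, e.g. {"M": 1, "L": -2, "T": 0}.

Write exponents as rows I,Θ,T / cols γ,i,t,ΔT,f:
  I: [ 0  1  0  0  0]
  Θ: [ 0  0  0  1  0]
  T: [-1  0  1  0 -1]
  [I]: (1)·0+(-2)·0+(-2)·0+(2)·0 = 0
  [Θ]: (1)·0+(-2)·0+(-2)·1+(2)·0 = -2
  [T]: (1)·-1+(-2)·1+(-2)·0+(2)·-1 = -5
⇒ Θ^-2 T^-5

{"I": 0, "Θ": -2, "T": -5}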